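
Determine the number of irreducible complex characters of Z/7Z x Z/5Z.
35

Working: The number of irreducible complex representations of a finite group equals its number of conjugacy classes. Z/7Z x Z/5Z is abelian of order 35, so every element is its own conjugacy class: 35 classes, so Z/7Z x Z/5Z (order 35) has exactly 35 irreducible complex representations.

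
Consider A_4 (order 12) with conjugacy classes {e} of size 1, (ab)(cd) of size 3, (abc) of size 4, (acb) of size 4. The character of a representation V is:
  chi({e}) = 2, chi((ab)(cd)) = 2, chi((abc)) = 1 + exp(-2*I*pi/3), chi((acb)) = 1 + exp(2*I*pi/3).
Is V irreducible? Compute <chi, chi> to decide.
Not irreducible (reducible): <chi, chi> = 2 > 1.

Justification: <chi, chi> = (1/|G|) sum_C |C| * |chi(C)|^2 = (1/12)[1*|2|^2 + 3*|2|^2 + 4*|1 + exp(-2*I*pi/3)|^2 + 4*|1 + exp(2*I*pi/3)|^2]
  = (1/12)[(4) + (12) + (4) + (4)] = 24/12 = 2.
(Exp terms are combined using exp(i*s)*conj(exp(i*t)) = exp(i*(s-t)), and sums of them are collapsed using the identity that for every m > 1 the m distinct m-th roots of unity sum to 0, e.g. 1 + exp(2*I*pi/3) + exp(-2*I*pi/3) = 0.)
A character is irreducible iff <chi, chi> = 1, so this representation is reducible.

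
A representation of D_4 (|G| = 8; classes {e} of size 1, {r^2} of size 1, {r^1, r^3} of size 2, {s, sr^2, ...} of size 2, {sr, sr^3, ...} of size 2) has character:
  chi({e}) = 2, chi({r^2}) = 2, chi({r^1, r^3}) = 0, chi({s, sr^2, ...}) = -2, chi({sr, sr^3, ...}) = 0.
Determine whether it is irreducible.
Not irreducible (reducible): <chi, chi> = 2 > 1.

Justification: <chi, chi> = (1/|G|) sum_C |C| * |chi(C)|^2 = (1/8)[1*|2|^2 + 1*|2|^2 + 2*|0|^2 + 2*|-2|^2 + 2*|0|^2]
  = (1/8)[(4) + (4) + (0) + (8) + (0)] = 16/8 = 2.
A character is irreducible iff <chi, chi> = 1, so this representation is reducible.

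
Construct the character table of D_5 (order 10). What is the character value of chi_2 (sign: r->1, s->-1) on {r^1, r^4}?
Conjugacy classes: {e} of size 1, {r^1, r^4} of size 2, {r^2, r^3} of size 2, {s, sr, ..., sr^4} of size 5.
Character table:
  irrep \ class              {e} (size 1)  {r^1, r^4} (size 2)  {r^2, r^3} (size 2)  {s, sr, ..., sr^4} (size 5)
  chi_1 (triv)               1             1                    1                    1                          
  chi_2 (sign: r->1, s->-1)  1             1                    1                    -1                         
  chi_3 (2d, j=1)            2             -1/2 + sqrt(5)/2     -sqrt(5)/2 - 1/2     0                          
  chi_4 (2d, j=2)            2             -sqrt(5)/2 - 1/2     -1/2 + sqrt(5)/2     0                          

Spot check: chi_2 (sign: r->1, s->-1) on {r^1, r^4} = 1.

Proof sketch: D_5 has order 2*5 = 10 with 4 conjugacy classes, hence 4 irreducibles. Sum of squared dims 1 + 1 + 4 + 4 = 10 = |G|. Linear characters come from the abelianisation; the 2-dimensional irreps have character r^k -> 2*cos(2*pi*j*k/5), reflections -> 0.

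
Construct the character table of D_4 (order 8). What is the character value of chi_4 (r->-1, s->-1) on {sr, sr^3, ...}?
Conjugacy classes: {e} of size 1, {r^2} of size 1, {r^1, r^3} of size 2, {s, sr^2, ...} of size 2, {sr, sr^3, ...} of size 2.
Character table:
  irrep \ class              {e} (size 1)  {r^2} (size 1)  {r^1, r^3} (size 2)  {s, sr^2, ...} (size 2)  {sr, sr^3, ...} (size 2)
  chi_1 (triv)               1             1               1                    1                        1                       
  chi_2 (sign: r->1, s->-1)  1             1               1                    -1                       -1                      
  chi_3 (r->-1, s->1)        1             1               -1                   1                        -1                      
  chi_4 (r->-1, s->-1)       1             1               -1                   -1                       1                       
  chi_5 (2d, j=1)            2             -2              0                    0                        0                       

Spot check: chi_4 (r->-1, s->-1) on {sr, sr^3, ...} = 1.

Solution. D_4 has order 2*4 = 8 with 5 conjugacy classes, hence 5 irreducibles. Sum of squared dims 1 + 1 + 1 + 1 + 4 = 8 = |G|. Linear characters come from the abelianisation; the 2-dimensional irreps have character r^k -> 2*cos(2*pi*j*k/4), reflections -> 0.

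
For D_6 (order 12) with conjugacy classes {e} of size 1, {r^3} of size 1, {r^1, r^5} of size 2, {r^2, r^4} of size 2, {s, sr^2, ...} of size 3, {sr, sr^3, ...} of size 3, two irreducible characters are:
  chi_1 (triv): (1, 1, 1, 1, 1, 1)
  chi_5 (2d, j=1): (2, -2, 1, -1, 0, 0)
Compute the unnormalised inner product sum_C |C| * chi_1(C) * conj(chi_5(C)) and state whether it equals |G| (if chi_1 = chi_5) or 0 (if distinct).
Sum = 0; so <chi_1, chi_5> = 0 (distinct irreducibles are orthogonal).

Reasoning: Compute term by term over conjugacy classes (|C| * chi_1(C) * conj(chi_5(C))):
  1*(1)*conj(2) + 1*(1)*conj(-2) + 2*(1)*conj(1) + 2*(1)*conj(-1) + 3*(1)*conj(0) + 3*(1)*conj(0)
  = (2) + (-2) + (2) + (-2) + (0) + (0)
  = 0.
Dividing by |G| = 12 gives 0/12 = 0, matching the row-orthogonality relation <chi_1, chi_5> = [chi_1 = chi_5].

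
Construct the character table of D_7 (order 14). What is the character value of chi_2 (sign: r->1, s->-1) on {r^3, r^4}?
Conjugacy classes: {e} of size 1, {r^1, r^6} of size 2, {r^2, r^5} of size 2, {r^3, r^4} of size 2, {s, sr, ..., sr^6} of size 7.
Character table:
  irrep \ class              {e} (size 1)  {r^1, r^6} (size 2)  {r^2, r^5} (size 2)  {r^3, r^4} (size 2)  {s, sr, ..., sr^6} (size 7)
  chi_1 (triv)               1             1                    1                    1                    1                          
  chi_2 (sign: r->1, s->-1)  1             1                    1                    1                    -1                         
  chi_3 (2d, j=1)            2             2*cos(2*pi/7)        -2*cos(3*pi/7)       -2*cos(pi/7)         0                          
  chi_4 (2d, j=2)            2             -2*cos(3*pi/7)       -2*cos(pi/7)         2*cos(2*pi/7)        0                          
  chi_5 (2d, j=3)            2             -2*cos(pi/7)         2*cos(2*pi/7)        -2*cos(3*pi/7)       0                          

Spot check: chi_2 (sign: r->1, s->-1) on {r^3, r^4} = 1.

Working: D_7 has order 2*7 = 14 with 5 conjugacy classes, hence 5 irreducibles. Sum of squared dims 1 + 1 + 4 + 4 + 4 = 14 = |G|. Linear characters come from the abelianisation; the 2-dimensional irreps have character r^k -> 2*cos(2*pi*j*k/7), reflections -> 0.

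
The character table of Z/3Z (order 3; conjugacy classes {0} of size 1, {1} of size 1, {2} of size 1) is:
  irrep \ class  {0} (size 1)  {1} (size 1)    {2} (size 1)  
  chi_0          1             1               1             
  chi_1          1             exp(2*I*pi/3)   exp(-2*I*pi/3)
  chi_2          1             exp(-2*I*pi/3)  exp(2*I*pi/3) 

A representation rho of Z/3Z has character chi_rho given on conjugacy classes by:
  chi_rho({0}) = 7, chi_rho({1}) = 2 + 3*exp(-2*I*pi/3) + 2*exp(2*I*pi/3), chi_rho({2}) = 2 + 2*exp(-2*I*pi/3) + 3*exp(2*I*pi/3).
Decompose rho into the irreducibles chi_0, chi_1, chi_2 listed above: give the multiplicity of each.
Multiplicities: chi_0: 2, chi_1: 2, chi_2: 3.

Details: Use <chi_rho, chi> = (1/|G|) sum_C |C| * chi_rho(C) * conj(chi(C)) with |G| = 3 for each irreducible chi in the table:
  <chi_rho, chi_0> = (1/3)[1*(7)*conj(1) + 1*(2 + 3*exp(-2*I*pi/3) + 2*exp(2*I*pi/3))*conj(1) + 1*(2 + 2*exp(-2*I*pi/3) + 3*exp(2*I*pi/3))*conj(1)]
      = (1/3)[(7) + (2 + 3*exp(-2*I*pi/3) + 2*exp(2*I*pi/3)) + (2 + 2*exp(-2*I*pi/3) + 3*exp(2*I*pi/3))] = 6/3 = 2
  <chi_rho, chi_1> = (1/3)[1*(7)*conj(1) + 1*(2 + 3*exp(-2*I*pi/3) + 2*exp(2*I*pi/3))*conj(exp(2*I*pi/3)) + 1*(2 + 2*exp(-2*I*pi/3) + 3*exp(2*I*pi/3))*conj(exp(-2*I*pi/3))]
      = (1/3)[(7) + (2 + 2*exp(-2*I*pi/3) + 3*exp(2*I*pi/3)) + (2 + 3*exp(-2*I*pi/3) + 2*exp(2*I*pi/3))] = 6/3 = 2
  <chi_rho, chi_2> = (1/3)[1*(7)*conj(1) + 1*(2 + 3*exp(-2*I*pi/3) + 2*exp(2*I*pi/3))*conj(exp(-2*I*pi/3)) + 1*(2 + 2*exp(-2*I*pi/3) + 3*exp(2*I*pi/3))*conj(exp(2*I*pi/3))]
      = (1/3)[(7) + (1) + (1)] = 9/3 = 3
(Exp terms are combined using exp(i*s)*conj(exp(i*t)) = exp(i*(s-t)), and sums of them are collapsed using the identity that for every m > 1 the m distinct m-th roots of unity sum to 0, e.g. 1 + exp(2*I*pi/3) + exp(-2*I*pi/3) = 0.)
Dimension check: dim(rho) = sum (mult * dim) = 2*1 + 2*1 + 3*1 = 7 = chi_rho(e) = 7.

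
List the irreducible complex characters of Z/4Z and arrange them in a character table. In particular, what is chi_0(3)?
Character table of Z/4Z (irreps indexed chi_0,...,chi_3 with chi_k(m) = zeta_4^(k*m), zeta_4 = exp(2*pi*i/4)):
  irrep \ class  {0} (size 1)  {1} (size 1)  {2} (size 1)  {3} (size 1)
  chi_0          1             1             1             1           
  chi_1          1             I             -1            -I          
  chi_2          1             -1            1             -1          
  chi_3          1             -I            -1            I           

Spot check: chi_0(3) = zeta_4^(0*3) = zeta_4^0 = 1.

Explanation: Z/4Z is abelian, so all 4 irreducible complex representations are 1-dimensional. They are given by chi_k(m) = zeta_4^(k*m) for k = 0,...,3. Row orthogonality: sum_m chi_k(m) conj(chi_l(m)) = 4 * [k = l].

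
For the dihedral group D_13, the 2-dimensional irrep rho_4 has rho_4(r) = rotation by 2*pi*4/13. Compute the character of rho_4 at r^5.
chi_{rho_4}(r^5) = 2*cos(2*pi*4*5/13) = -2*cos(pi/13)

Working: rho_4(r^5) is rotation by angle 2*pi*4*5/13, whose trace is 2*cos(2*pi*4*5/13) = -2*cos(pi/13).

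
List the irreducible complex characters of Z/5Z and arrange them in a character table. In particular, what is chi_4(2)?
Character table of Z/5Z (irreps indexed chi_0,...,chi_4 with chi_k(m) = zeta_5^(k*m), zeta_5 = exp(2*pi*i/5)):
  irrep \ class  {0} (size 1)  {1} (size 1)    {2} (size 1)    {3} (size 1)    {4} (size 1)  
  chi_0          1             1               1               1               1             
  chi_1          1             exp(2*I*pi/5)   exp(4*I*pi/5)   exp(-4*I*pi/5)  exp(-2*I*pi/5)
  chi_2          1             exp(4*I*pi/5)   exp(-2*I*pi/5)  exp(2*I*pi/5)   exp(-4*I*pi/5)
  chi_3          1             exp(-4*I*pi/5)  exp(2*I*pi/5)   exp(-2*I*pi/5)  exp(4*I*pi/5) 
  chi_4          1             exp(-2*I*pi/5)  exp(-4*I*pi/5)  exp(4*I*pi/5)   exp(2*I*pi/5) 

Spot check: chi_4(2) = zeta_5^(4*2) = zeta_5^8 = exp(-4*I*pi/5).

Details: Z/5Z is abelian, so all 5 irreducible complex representations are 1-dimensional. They are given by chi_k(m) = zeta_5^(k*m) for k = 0,...,4. Row orthogonality: sum_m chi_k(m) conj(chi_l(m)) = 5 * [k = l].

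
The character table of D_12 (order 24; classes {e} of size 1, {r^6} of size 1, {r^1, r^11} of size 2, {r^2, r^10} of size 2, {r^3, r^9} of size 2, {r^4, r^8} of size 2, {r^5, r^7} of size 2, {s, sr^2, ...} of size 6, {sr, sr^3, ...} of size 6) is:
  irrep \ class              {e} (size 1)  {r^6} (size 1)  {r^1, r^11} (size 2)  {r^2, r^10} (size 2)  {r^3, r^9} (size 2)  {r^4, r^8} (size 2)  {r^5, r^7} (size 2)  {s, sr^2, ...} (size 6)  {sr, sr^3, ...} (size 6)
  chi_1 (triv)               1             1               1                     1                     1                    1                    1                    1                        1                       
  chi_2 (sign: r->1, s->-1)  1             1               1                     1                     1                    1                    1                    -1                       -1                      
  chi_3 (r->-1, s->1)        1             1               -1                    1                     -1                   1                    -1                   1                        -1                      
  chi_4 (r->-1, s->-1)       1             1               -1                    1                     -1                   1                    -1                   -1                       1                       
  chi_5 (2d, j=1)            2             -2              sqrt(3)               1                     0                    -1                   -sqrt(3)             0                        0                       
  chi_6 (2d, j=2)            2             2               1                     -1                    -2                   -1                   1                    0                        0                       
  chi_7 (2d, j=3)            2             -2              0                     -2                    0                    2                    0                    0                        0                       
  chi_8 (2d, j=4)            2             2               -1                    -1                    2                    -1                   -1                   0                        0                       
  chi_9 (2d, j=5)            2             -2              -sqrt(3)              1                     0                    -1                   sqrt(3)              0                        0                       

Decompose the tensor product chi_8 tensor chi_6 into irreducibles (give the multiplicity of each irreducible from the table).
chi_8 tensor chi_6 = chi_3 + chi_4 + chi_6 (all other irreducibles have multiplicity 0).

Proof sketch: The character of a tensor product is the pointwise product (chi_8 * chi_6)(C) = chi_8(C) * chi_6(C):
  {e}: (2)*(2), {r^6}: (2)*(2), {r^1, r^11}: (-1)*(1), {r^2, r^10}: (-1)*(-1), {r^3, r^9}: (2)*(-2), {r^4, r^8}: (-1)*(-1), {r^5, r^7}: (-1)*(1), {s, sr^2, ...}: (0)*(0), {sr, sr^3, ...}: (0)*(0)
so (chi_8 * chi_6) takes values
  {e} -> 4, {r^6} -> 4, {r^1, r^11} -> -1, {r^2, r^10} -> 1, {r^3, r^9} -> -4, {r^4, r^8} -> 1, {r^5, r^7} -> -1, {s, sr^2, ...} -> 0, {sr, sr^3, ...} -> 0.
Now take the inner product of this character with each irreducible chi from the table, <chi_8*chi_6, chi> = (1/24) sum_C |C| (chi_8*chi_6)(C) conj(chi(C)):
  <chi_8*chi_6, chi_1> = (1/24)[1*(4)*conj(1) + 1*(4)*conj(1) + 2*(-1)*conj(1) + 2*(1)*conj(1) + 2*(-4)*conj(1) + 2*(1)*conj(1) + 2*(-1)*conj(1) + 6*(0)*conj(1) + 6*(0)*conj(1)]
      = (1/24)[(4) + (4) + (-2) + (2) + (-8) + (2) + (-2) + (0) + (0)] = 0/24 = 0
  <chi_8*chi_6, chi_2> = (1/24)[1*(4)*conj(1) + 1*(4)*conj(1) + 2*(-1)*conj(1) + 2*(1)*conj(1) + 2*(-4)*conj(1) + 2*(1)*conj(1) + 2*(-1)*conj(1) + 6*(0)*conj(-1) + 6*(0)*conj(-1)]
      = (1/24)[(4) + (4) + (-2) + (2) + (-8) + (2) + (-2) + (0) + (0)] = 0/24 = 0
  <chi_8*chi_6, chi_3> = (1/24)[1*(4)*conj(1) + 1*(4)*conj(1) + 2*(-1)*conj(-1) + 2*(1)*conj(1) + 2*(-4)*conj(-1) + 2*(1)*conj(1) + 2*(-1)*conj(-1) + 6*(0)*conj(1) + 6*(0)*conj(-1)]
      = (1/24)[(4) + (4) + (2) + (2) + (8) + (2) + (2) + (0) + (0)] = 24/24 = 1
  <chi_8*chi_6, chi_4> = (1/24)[1*(4)*conj(1) + 1*(4)*conj(1) + 2*(-1)*conj(-1) + 2*(1)*conj(1) + 2*(-4)*conj(-1) + 2*(1)*conj(1) + 2*(-1)*conj(-1) + 6*(0)*conj(-1) + 6*(0)*conj(1)]
      = (1/24)[(4) + (4) + (2) + (2) + (8) + (2) + (2) + (0) + (0)] = 24/24 = 1
  <chi_8*chi_6, chi_5> = (1/24)[1*(4)*conj(2) + 1*(4)*conj(-2) + 2*(-1)*conj(sqrt(3)) + 2*(1)*conj(1) + 2*(-4)*conj(0) + 2*(1)*conj(-1) + 2*(-1)*conj(-sqrt(3)) + 6*(0)*conj(0) + 6*(0)*conj(0)]
      = (1/24)[(8) + (-8) + (-2*sqrt(3)) + (2) + (0) + (-2) + (2*sqrt(3)) + (0) + (0)] = 0/24 = 0
  <chi_8*chi_6, chi_6> = (1/24)[1*(4)*conj(2) + 1*(4)*conj(2) + 2*(-1)*conj(1) + 2*(1)*conj(-1) + 2*(-4)*conj(-2) + 2*(1)*conj(-1) + 2*(-1)*conj(1) + 6*(0)*conj(0) + 6*(0)*conj(0)]
      = (1/24)[(8) + (8) + (-2) + (-2) + (16) + (-2) + (-2) + (0) + (0)] = 24/24 = 1
  <chi_8*chi_6, chi_7> = (1/24)[1*(4)*conj(2) + 1*(4)*conj(-2) + 2*(-1)*conj(0) + 2*(1)*conj(-2) + 2*(-4)*conj(0) + 2*(1)*conj(2) + 2*(-1)*conj(0) + 6*(0)*conj(0) + 6*(0)*conj(0)]
      = (1/24)[(8) + (-8) + (0) + (-4) + (0) + (4) + (0) + (0) + (0)] = 0/24 = 0
  <chi_8*chi_6, chi_8> = (1/24)[1*(4)*conj(2) + 1*(4)*conj(2) + 2*(-1)*conj(-1) + 2*(1)*conj(-1) + 2*(-4)*conj(2) + 2*(1)*conj(-1) + 2*(-1)*conj(-1) + 6*(0)*conj(0) + 6*(0)*conj(0)]
      = (1/24)[(8) + (8) + (2) + (-2) + (-16) + (-2) + (2) + (0) + (0)] = 0/24 = 0
  <chi_8*chi_6, chi_9> = (1/24)[1*(4)*conj(2) + 1*(4)*conj(-2) + 2*(-1)*conj(-sqrt(3)) + 2*(1)*conj(1) + 2*(-4)*conj(0) + 2*(1)*conj(-1) + 2*(-1)*conj(sqrt(3)) + 6*(0)*conj(0) + 6*(0)*conj(0)]
      = (1/24)[(8) + (-8) + (2*sqrt(3)) + (2) + (0) + (-2) + (-2*sqrt(3)) + (0) + (0)] = 0/24 = 0
Hence the multiplicities are chi_3: 1, chi_4: 1, chi_6: 1. Dimension check: dim(chi_8)*dim(chi_6) = 2*2 = 4 and sum (mult * dim) = 1*1 + 1*1 + 1*2 = 4.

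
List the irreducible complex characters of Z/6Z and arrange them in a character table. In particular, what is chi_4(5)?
Character table of Z/6Z (irreps indexed chi_0,...,chi_5 with chi_k(m) = zeta_6^(k*m), zeta_6 = exp(2*pi*i/6)):
  irrep \ class  {0} (size 1)  {1} (size 1)    {2} (size 1)    {3} (size 1)  {4} (size 1)    {5} (size 1)  
  chi_0          1             1               1               1             1               1             
  chi_1          1             exp(I*pi/3)     exp(2*I*pi/3)   -1            exp(-2*I*pi/3)  exp(-I*pi/3)  
  chi_2          1             exp(2*I*pi/3)   exp(-2*I*pi/3)  1             exp(2*I*pi/3)   exp(-2*I*pi/3)
  chi_3          1             -1              1               -1            1               -1            
  chi_4          1             exp(-2*I*pi/3)  exp(2*I*pi/3)   1             exp(-2*I*pi/3)  exp(2*I*pi/3) 
  chi_5          1             exp(-I*pi/3)    exp(-2*I*pi/3)  -1            exp(2*I*pi/3)   exp(I*pi/3)   

Spot check: chi_4(5) = zeta_6^(4*5) = zeta_6^20 = exp(2*I*pi/3).

Explanation: Z/6Z is abelian, so all 6 irreducible complex representations are 1-dimensional. They are given by chi_k(m) = zeta_6^(k*m) for k = 0,...,5. Row orthogonality: sum_m chi_k(m) conj(chi_l(m)) = 6 * [k = l].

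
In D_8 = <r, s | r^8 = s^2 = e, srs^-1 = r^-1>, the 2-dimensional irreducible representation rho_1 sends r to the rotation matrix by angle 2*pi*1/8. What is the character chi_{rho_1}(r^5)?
chi_{rho_1}(r^5) = 2*cos(2*pi*1*5/8) = -sqrt(2)

Details: rho_1(r^5) is rotation by angle 2*pi*1*5/8, whose trace is 2*cos(2*pi*1*5/8) = -sqrt(2).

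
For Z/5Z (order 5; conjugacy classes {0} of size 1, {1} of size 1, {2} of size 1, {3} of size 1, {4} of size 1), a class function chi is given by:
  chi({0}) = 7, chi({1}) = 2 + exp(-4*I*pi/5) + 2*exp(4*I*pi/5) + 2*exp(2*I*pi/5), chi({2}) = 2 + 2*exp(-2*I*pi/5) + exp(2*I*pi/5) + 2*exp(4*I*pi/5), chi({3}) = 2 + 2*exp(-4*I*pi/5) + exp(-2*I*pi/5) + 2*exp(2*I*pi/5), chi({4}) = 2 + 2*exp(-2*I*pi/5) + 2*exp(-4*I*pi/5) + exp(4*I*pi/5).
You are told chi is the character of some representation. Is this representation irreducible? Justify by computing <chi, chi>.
Not irreducible (reducible): <chi, chi> = 13 > 1.

Reasoning: <chi, chi> = (1/|G|) sum_C |C| * |chi(C)|^2 = (1/5)[1*|7|^2 + 1*|2 + exp(-4*I*pi/5) + 2*exp(4*I*pi/5) + 2*exp(2*I*pi/5)|^2 + 1*|2 + 2*exp(-2*I*pi/5) + exp(2*I*pi/5) + 2*exp(4*I*pi/5)|^2 + 1*|2 + 2*exp(-4*I*pi/5) + exp(-2*I*pi/5) + 2*exp(2*I*pi/5)|^2 + 1*|2 + 2*exp(-2*I*pi/5) + 2*exp(-4*I*pi/5) + exp(4*I*pi/5)|^2]
  = (1/5)[(49) + (13 + 10*exp(-2*I*pi/5) + 8*exp(-4*I*pi/5) + 8*exp(4*I*pi/5) + 10*exp(2*I*pi/5)) + (13 + 8*exp(-2*I*pi/5) + 10*exp(-4*I*pi/5) + 10*exp(4*I*pi/5) + 8*exp(2*I*pi/5)) + (13 + 8*exp(-2*I*pi/5) + 10*exp(-4*I*pi/5) + 10*exp(4*I*pi/5) + 8*exp(2*I*pi/5)) + (13 + 10*exp(-2*I*pi/5) + 8*exp(-4*I*pi/5) + 8*exp(4*I*pi/5) + 10*exp(2*I*pi/5))] = 65/5 = 13.
(Exp terms are combined using exp(i*s)*conj(exp(i*t)) = exp(i*(s-t)), and sums of them are collapsed using the identity that for every m > 1 the m distinct m-th roots of unity sum to 0, e.g. 1 + exp(2*I*pi/3) + exp(-2*I*pi/3) = 0.)
A character is irreducible iff <chi, chi> = 1, so this representation is reducible.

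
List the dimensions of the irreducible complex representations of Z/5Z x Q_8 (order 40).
Dimensions: 1, 1, 1, 1, 1, 1, 1, 1, 1, 1, 1, 1, 1, 1, 1, 1, 1, 1, 1, 1, 2, 2, 2, 2, 2

Solution. There are 25 irreducibles (= number of conjugacy classes). Their dimensions d_i satisfy sum d_i^2 = |G| = 40: 1 + 1 + 1 + 1 + 1 + 1 + 1 + 1 + 1 + 1 + 1 + 1 + 1 + 1 + 1 + 1 + 1 + 1 + 1 + 1 + 4 + 4 + 4 + 4 + 4 = 40. (For the product with Z/5Z: each of the 5 1-dim characters of Z/5Z tensors with each irrep of Q_8, giving 5 copies of each Q_8-dimension.)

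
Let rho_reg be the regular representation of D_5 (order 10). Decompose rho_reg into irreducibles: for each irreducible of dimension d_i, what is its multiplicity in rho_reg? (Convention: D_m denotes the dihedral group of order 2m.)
Each irreducible V_i of dimension d_i appears with multiplicity d_i, i.e. rho_reg = (direct sum over all irreducibles V_i) d_i V_i. The irreducible dimensions for D_5 are 1, 1, 2, 2: 2 irreducibles of dimension 1, each with multiplicity 1; 2 irreducibles of dimension 2, each with multiplicity 2. Total dimension 2*1*1 + 2*2*2 = 10 = |G|.

Working: General theorem: in the regular representation of a finite group G, each irreducible appears with multiplicity equal to its dimension. Check: dim(rho_reg) = sum d_i^2 = 1 + 1 + 4 + 4 = 10 = |G|.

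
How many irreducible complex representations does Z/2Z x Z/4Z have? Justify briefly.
8

Details: The number of irreducible complex representations of a finite group equals its number of conjugacy classes. Z/2Z x Z/4Z is abelian of order 8, so every element is its own conjugacy class: 8 classes, so Z/2Z x Z/4Z (order 8) has exactly 8 irreducible complex representations.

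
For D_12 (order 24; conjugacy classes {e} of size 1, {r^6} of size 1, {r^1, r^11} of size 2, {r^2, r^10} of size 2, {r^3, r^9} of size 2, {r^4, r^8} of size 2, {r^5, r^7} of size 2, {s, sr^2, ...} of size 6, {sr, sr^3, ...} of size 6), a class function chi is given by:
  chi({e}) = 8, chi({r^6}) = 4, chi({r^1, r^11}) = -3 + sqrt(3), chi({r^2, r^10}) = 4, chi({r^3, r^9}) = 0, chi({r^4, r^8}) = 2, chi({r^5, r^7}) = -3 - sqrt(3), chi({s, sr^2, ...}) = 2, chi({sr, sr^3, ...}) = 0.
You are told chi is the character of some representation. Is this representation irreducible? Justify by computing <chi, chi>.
Not irreducible (reducible): <chi, chi> = 8 > 1.

Argument: <chi, chi> = (1/|G|) sum_C |C| * |chi(C)|^2 = (1/24)[1*|8|^2 + 1*|4|^2 + 2*|-3 + sqrt(3)|^2 + 2*|4|^2 + 2*|0|^2 + 2*|2|^2 + 2*|-3 - sqrt(3)|^2 + 6*|2|^2 + 6*|0|^2]
  = (1/24)[(64) + (16) + (24 - 12*sqrt(3)) + (32) + (0) + (8) + (12*sqrt(3) + 24) + (24) + (0)] = 192/24 = 8.
A character is irreducible iff <chi, chi> = 1, so this representation is reducible.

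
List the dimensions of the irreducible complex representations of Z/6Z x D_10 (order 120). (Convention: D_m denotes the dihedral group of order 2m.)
Dimensions: 1, 1, 1, 1, 1, 1, 1, 1, 1, 1, 1, 1, 1, 1, 1, 1, 1, 1, 1, 1, 1, 1, 1, 1, 2, 2, 2, 2, 2, 2, 2, 2, 2, 2, 2, 2, 2, 2, 2, 2, 2, 2, 2, 2, 2, 2, 2, 2

Argument: There are 48 irreducibles (= number of conjugacy classes). Their dimensions d_i satisfy sum d_i^2 = |G| = 120: 1 + 1 + 1 + 1 + 1 + 1 + 1 + 1 + 1 + 1 + 1 + 1 + 1 + 1 + 1 + 1 + 1 + 1 + 1 + 1 + 1 + 1 + 1 + 1 + 4 + 4 + 4 + 4 + 4 + 4 + 4 + 4 + 4 + 4 + 4 + 4 + 4 + 4 + 4 + 4 + 4 + 4 + 4 + 4 + 4 + 4 + 4 + 4 = 120. (For the product with Z/6Z: each of the 6 1-dim characters of Z/6Z tensors with each irrep of D_10, giving 6 copies of each D_10-dimension.)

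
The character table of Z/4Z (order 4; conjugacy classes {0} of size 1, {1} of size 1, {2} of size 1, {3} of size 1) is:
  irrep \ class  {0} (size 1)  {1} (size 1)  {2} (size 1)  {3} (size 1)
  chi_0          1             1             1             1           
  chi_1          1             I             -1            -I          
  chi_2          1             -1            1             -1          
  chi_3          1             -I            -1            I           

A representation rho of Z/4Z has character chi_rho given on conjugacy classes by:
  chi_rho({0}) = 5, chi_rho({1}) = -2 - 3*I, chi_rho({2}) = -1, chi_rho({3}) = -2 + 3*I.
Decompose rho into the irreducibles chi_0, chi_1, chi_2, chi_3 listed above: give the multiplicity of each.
Multiplicities: chi_0: 0, chi_1: 0, chi_2: 2, chi_3: 3.

Solution. Use <chi_rho, chi> = (1/|G|) sum_C |C| * chi_rho(C) * conj(chi(C)) with |G| = 4 for each irreducible chi in the table:
  <chi_rho, chi_0> = (1/4)[1*(5)*conj(1) + 1*(-2 - 3*I)*conj(1) + 1*(-1)*conj(1) + 1*(-2 + 3*I)*conj(1)]
      = (1/4)[(5) + (-2 - 3*I) + (-1) + (-2 + 3*I)] = 0/4 = 0
  <chi_rho, chi_1> = (1/4)[1*(5)*conj(1) + 1*(-2 - 3*I)*conj(I) + 1*(-1)*conj(-1) + 1*(-2 + 3*I)*conj(-I)]
      = (1/4)[(5) + (-3 + 2*I) + (1) + (-3 - 2*I)] = 0/4 = 0
  <chi_rho, chi_2> = (1/4)[1*(5)*conj(1) + 1*(-2 - 3*I)*conj(-1) + 1*(-1)*conj(1) + 1*(-2 + 3*I)*conj(-1)]
      = (1/4)[(5) + (2 + 3*I) + (-1) + (2 - 3*I)] = 8/4 = 2
  <chi_rho, chi_3> = (1/4)[1*(5)*conj(1) + 1*(-2 - 3*I)*conj(-I) + 1*(-1)*conj(-1) + 1*(-2 + 3*I)*conj(I)]
      = (1/4)[(5) + (3 - 2*I) + (1) + (3 + 2*I)] = 12/4 = 3
(Exp terms are combined using exp(i*s)*conj(exp(i*t)) = exp(i*(s-t)), and sums of them are collapsed using the identity that for every m > 1 the m distinct m-th roots of unity sum to 0, e.g. 1 + exp(2*I*pi/3) + exp(-2*I*pi/3) = 0.)
Dimension check: dim(rho) = sum (mult * dim) = 0*1 + 0*1 + 2*1 + 3*1 = 5 = chi_rho(e) = 5.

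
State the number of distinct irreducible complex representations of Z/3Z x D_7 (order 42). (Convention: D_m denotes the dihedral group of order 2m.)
15

Reasoning: The number of irreducible complex representations of a finite group equals its number of conjugacy classes. For a direct product, #classes(G x H) = #classes(G) * #classes(H). Z/3Z has 3 classes (abelian), D_7 has 5 classes, so 3 * 5 = 15, so Z/3Z x D_7 (order 42) has exactly 15 irreducible complex representations.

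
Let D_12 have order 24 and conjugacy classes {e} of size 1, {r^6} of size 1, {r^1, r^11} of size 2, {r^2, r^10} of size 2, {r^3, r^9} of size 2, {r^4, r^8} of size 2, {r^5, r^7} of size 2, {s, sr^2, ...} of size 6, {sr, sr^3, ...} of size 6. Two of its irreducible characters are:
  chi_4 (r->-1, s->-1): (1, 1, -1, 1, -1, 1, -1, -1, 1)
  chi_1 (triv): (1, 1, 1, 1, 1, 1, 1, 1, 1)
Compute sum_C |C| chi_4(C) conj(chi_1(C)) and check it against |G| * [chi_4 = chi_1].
Sum = 0; so <chi_4, chi_1> = 0 (distinct irreducibles are orthogonal).

Why: Compute term by term over conjugacy classes (|C| * chi_4(C) * conj(chi_1(C))):
  1*(1)*conj(1) + 1*(1)*conj(1) + 2*(-1)*conj(1) + 2*(1)*conj(1) + 2*(-1)*conj(1) + 2*(1)*conj(1) + 2*(-1)*conj(1) + 6*(-1)*conj(1) + 6*(1)*conj(1)
  = (1) + (1) + (-2) + (2) + (-2) + (2) + (-2) + (-6) + (6)
  = 0.
Dividing by |G| = 24 gives 0/24 = 0, matching the row-orthogonality relation <chi_4, chi_1> = [chi_4 = chi_1].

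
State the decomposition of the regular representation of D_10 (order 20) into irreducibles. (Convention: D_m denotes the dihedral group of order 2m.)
Each irreducible V_i of dimension d_i appears with multiplicity d_i, i.e. rho_reg = (direct sum over all irreducibles V_i) d_i V_i. The irreducible dimensions for D_10 are 1, 1, 1, 1, 2, 2, 2, 2: 4 irreducibles of dimension 1, each with multiplicity 1; 4 irreducibles of dimension 2, each with multiplicity 2. Total dimension 4*1*1 + 4*2*2 = 20 = |G|.

Why: General theorem: in the regular representation of a finite group G, each irreducible appears with multiplicity equal to its dimension. Check: dim(rho_reg) = sum d_i^2 = 1 + 1 + 1 + 1 + 4 + 4 + 4 + 4 = 20 = |G|.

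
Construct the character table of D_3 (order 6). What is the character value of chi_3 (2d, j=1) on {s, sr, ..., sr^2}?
Conjugacy classes: {e} of size 1, {r^1, r^2} of size 2, {s, sr, ..., sr^2} of size 3.
Character table:
  irrep \ class              {e} (size 1)  {r^1, r^2} (size 2)  {s, sr, ..., sr^2} (size 3)
  chi_1 (triv)               1             1                    1                          
  chi_2 (sign: r->1, s->-1)  1             1                    -1                         
  chi_3 (2d, j=1)            2             -1                   0                          

Spot check: chi_3 (2d, j=1) on {s, sr, ..., sr^2} = 0.

Working: D_3 has order 2*3 = 6 with 3 conjugacy classes, hence 3 irreducibles. Sum of squared dims 1 + 1 + 4 = 6 = |G|. Linear characters come from the abelianisation; the 2-dimensional irreps have character r^k -> 2*cos(2*pi*j*k/3), reflections -> 0.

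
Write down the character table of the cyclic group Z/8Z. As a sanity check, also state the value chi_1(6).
Character table of Z/8Z (irreps indexed chi_0,...,chi_7 with chi_k(m) = zeta_8^(k*m), zeta_8 = exp(2*pi*i/8)):
  irrep \ class  {0} (size 1)  {1} (size 1)    {2} (size 1)  {3} (size 1)    {4} (size 1)  {5} (size 1)    {6} (size 1)  {7} (size 1)  
  chi_0          1             1               1             1               1             1               1             1             
  chi_1          1             exp(I*pi/4)     I             exp(3*I*pi/4)   -1            exp(-3*I*pi/4)  -I            exp(-I*pi/4)  
  chi_2          1             I               -1            -I              1             I               -1            -I            
  chi_3          1             exp(3*I*pi/4)   -I            exp(I*pi/4)     -1            exp(-I*pi/4)    I             exp(-3*I*pi/4)
  chi_4          1             -1              1             -1              1             -1              1             -1            
  chi_5          1             exp(-3*I*pi/4)  I             exp(-I*pi/4)    -1            exp(I*pi/4)     -I            exp(3*I*pi/4) 
  chi_6          1             -I              -1            I               1             -I              -1            I             
  chi_7          1             exp(-I*pi/4)    -I            exp(-3*I*pi/4)  -1            exp(3*I*pi/4)   I             exp(I*pi/4)   

Spot check: chi_1(6) = zeta_8^(1*6) = zeta_8^6 = -I.

Argument: Z/8Z is abelian, so all 8 irreducible complex representations are 1-dimensional. They are given by chi_k(m) = zeta_8^(k*m) for k = 0,...,7. Row orthogonality: sum_m chi_k(m) conj(chi_l(m)) = 8 * [k = l].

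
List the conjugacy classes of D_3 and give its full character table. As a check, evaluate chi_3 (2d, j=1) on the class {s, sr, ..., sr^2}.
Conjugacy classes: {e} of size 1, {r^1, r^2} of size 2, {s, sr, ..., sr^2} of size 3.
Character table:
  irrep \ class              {e} (size 1)  {r^1, r^2} (size 2)  {s, sr, ..., sr^2} (size 3)
  chi_1 (triv)               1             1                    1                          
  chi_2 (sign: r->1, s->-1)  1             1                    -1                         
  chi_3 (2d, j=1)            2             -1                   0                          

Spot check: chi_3 (2d, j=1) on {s, sr, ..., sr^2} = 0.

Solution. D_3 has order 2*3 = 6 with 3 conjugacy classes, hence 3 irreducibles. Sum of squared dims 1 + 1 + 4 = 6 = |G|. Linear characters come from the abelianisation; the 2-dimensional irreps have character r^k -> 2*cos(2*pi*j*k/3), reflections -> 0.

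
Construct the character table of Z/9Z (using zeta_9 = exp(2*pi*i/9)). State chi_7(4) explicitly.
Character table of Z/9Z (irreps indexed chi_0,...,chi_8 with chi_k(m) = zeta_9^(k*m), zeta_9 = exp(2*pi*i/9)):
  irrep \ class  {0} (size 1)  {1} (size 1)    {2} (size 1)    {3} (size 1)    {4} (size 1)    {5} (size 1)    {6} (size 1)    {7} (size 1)    {8} (size 1)  
  chi_0          1             1               1               1               1               1               1               1               1             
  chi_1          1             exp(2*I*pi/9)   exp(4*I*pi/9)   exp(2*I*pi/3)   exp(8*I*pi/9)   exp(-8*I*pi/9)  exp(-2*I*pi/3)  exp(-4*I*pi/9)  exp(-2*I*pi/9)
  chi_2          1             exp(4*I*pi/9)   exp(8*I*pi/9)   exp(-2*I*pi/3)  exp(-2*I*pi/9)  exp(2*I*pi/9)   exp(2*I*pi/3)   exp(-8*I*pi/9)  exp(-4*I*pi/9)
  chi_3          1             exp(2*I*pi/3)   exp(-2*I*pi/3)  1               exp(2*I*pi/3)   exp(-2*I*pi/3)  1               exp(2*I*pi/3)   exp(-2*I*pi/3)
  chi_4          1             exp(8*I*pi/9)   exp(-2*I*pi/9)  exp(2*I*pi/3)   exp(-4*I*pi/9)  exp(4*I*pi/9)   exp(-2*I*pi/3)  exp(2*I*pi/9)   exp(-8*I*pi/9)
  chi_5          1             exp(-8*I*pi/9)  exp(2*I*pi/9)   exp(-2*I*pi/3)  exp(4*I*pi/9)   exp(-4*I*pi/9)  exp(2*I*pi/3)   exp(-2*I*pi/9)  exp(8*I*pi/9) 
  chi_6          1             exp(-2*I*pi/3)  exp(2*I*pi/3)   1               exp(-2*I*pi/3)  exp(2*I*pi/3)   1               exp(-2*I*pi/3)  exp(2*I*pi/3) 
  chi_7          1             exp(-4*I*pi/9)  exp(-8*I*pi/9)  exp(2*I*pi/3)   exp(2*I*pi/9)   exp(-2*I*pi/9)  exp(-2*I*pi/3)  exp(8*I*pi/9)   exp(4*I*pi/9) 
  chi_8          1             exp(-2*I*pi/9)  exp(-4*I*pi/9)  exp(-2*I*pi/3)  exp(-8*I*pi/9)  exp(8*I*pi/9)   exp(2*I*pi/3)   exp(4*I*pi/9)   exp(2*I*pi/9) 

Spot check: chi_7(4) = zeta_9^(7*4) = zeta_9^28 = exp(2*I*pi/9).

Derivation: Z/9Z is abelian, so all 9 irreducible complex representations are 1-dimensional. They are given by chi_k(m) = zeta_9^(k*m) for k = 0,...,8. Row orthogonality: sum_m chi_k(m) conj(chi_l(m)) = 9 * [k = l].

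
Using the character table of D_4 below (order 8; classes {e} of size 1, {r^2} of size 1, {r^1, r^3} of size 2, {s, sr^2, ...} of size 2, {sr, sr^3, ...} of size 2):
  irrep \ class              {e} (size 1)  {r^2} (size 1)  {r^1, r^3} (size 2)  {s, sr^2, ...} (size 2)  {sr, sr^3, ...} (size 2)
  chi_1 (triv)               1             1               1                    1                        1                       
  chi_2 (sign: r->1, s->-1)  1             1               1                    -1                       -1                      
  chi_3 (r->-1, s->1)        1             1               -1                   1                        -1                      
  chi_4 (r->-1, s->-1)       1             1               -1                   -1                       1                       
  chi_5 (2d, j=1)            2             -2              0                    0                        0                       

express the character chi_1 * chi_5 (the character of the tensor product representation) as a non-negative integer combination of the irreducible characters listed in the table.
chi_1 tensor chi_5 = chi_5 (all other irreducibles have multiplicity 0).

Why: The character of a tensor product is the pointwise product (chi_1 * chi_5)(C) = chi_1(C) * chi_5(C):
  {e}: (1)*(2), {r^2}: (1)*(-2), {r^1, r^3}: (1)*(0), {s, sr^2, ...}: (1)*(0), {sr, sr^3, ...}: (1)*(0)
so (chi_1 * chi_5) takes values
  {e} -> 2, {r^2} -> -2, {r^1, r^3} -> 0, {s, sr^2, ...} -> 0, {sr, sr^3, ...} -> 0.
Now take the inner product of this character with each irreducible chi from the table, <chi_1*chi_5, chi> = (1/8) sum_C |C| (chi_1*chi_5)(C) conj(chi(C)):
  <chi_1*chi_5, chi_1> = (1/8)[1*(2)*conj(1) + 1*(-2)*conj(1) + 2*(0)*conj(1) + 2*(0)*conj(1) + 2*(0)*conj(1)]
      = (1/8)[(2) + (-2) + (0) + (0) + (0)] = 0/8 = 0
  <chi_1*chi_5, chi_2> = (1/8)[1*(2)*conj(1) + 1*(-2)*conj(1) + 2*(0)*conj(1) + 2*(0)*conj(-1) + 2*(0)*conj(-1)]
      = (1/8)[(2) + (-2) + (0) + (0) + (0)] = 0/8 = 0
  <chi_1*chi_5, chi_3> = (1/8)[1*(2)*conj(1) + 1*(-2)*conj(1) + 2*(0)*conj(-1) + 2*(0)*conj(1) + 2*(0)*conj(-1)]
      = (1/8)[(2) + (-2) + (0) + (0) + (0)] = 0/8 = 0
  <chi_1*chi_5, chi_4> = (1/8)[1*(2)*conj(1) + 1*(-2)*conj(1) + 2*(0)*conj(-1) + 2*(0)*conj(-1) + 2*(0)*conj(1)]
      = (1/8)[(2) + (-2) + (0) + (0) + (0)] = 0/8 = 0
  <chi_1*chi_5, chi_5> = (1/8)[1*(2)*conj(2) + 1*(-2)*conj(-2) + 2*(0)*conj(0) + 2*(0)*conj(0) + 2*(0)*conj(0)]
      = (1/8)[(4) + (4) + (0) + (0) + (0)] = 8/8 = 1
Hence the multiplicities are chi_5: 1. Dimension check: dim(chi_1)*dim(chi_5) = 1*2 = 2 and sum (mult * dim) = 1*2 = 2.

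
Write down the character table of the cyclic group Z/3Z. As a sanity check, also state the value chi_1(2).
Character table of Z/3Z (irreps indexed chi_0,...,chi_2 with chi_k(m) = zeta_3^(k*m), zeta_3 = exp(2*pi*i/3)):
  irrep \ class  {0} (size 1)  {1} (size 1)    {2} (size 1)  
  chi_0          1             1               1             
  chi_1          1             exp(2*I*pi/3)   exp(-2*I*pi/3)
  chi_2          1             exp(-2*I*pi/3)  exp(2*I*pi/3) 

Spot check: chi_1(2) = zeta_3^(1*2) = zeta_3^2 = exp(-2*I*pi/3).

Details: Z/3Z is abelian, so all 3 irreducible complex representations are 1-dimensional. They are given by chi_k(m) = zeta_3^(k*m) for k = 0,...,2. Row orthogonality: sum_m chi_k(m) conj(chi_l(m)) = 3 * [k = l].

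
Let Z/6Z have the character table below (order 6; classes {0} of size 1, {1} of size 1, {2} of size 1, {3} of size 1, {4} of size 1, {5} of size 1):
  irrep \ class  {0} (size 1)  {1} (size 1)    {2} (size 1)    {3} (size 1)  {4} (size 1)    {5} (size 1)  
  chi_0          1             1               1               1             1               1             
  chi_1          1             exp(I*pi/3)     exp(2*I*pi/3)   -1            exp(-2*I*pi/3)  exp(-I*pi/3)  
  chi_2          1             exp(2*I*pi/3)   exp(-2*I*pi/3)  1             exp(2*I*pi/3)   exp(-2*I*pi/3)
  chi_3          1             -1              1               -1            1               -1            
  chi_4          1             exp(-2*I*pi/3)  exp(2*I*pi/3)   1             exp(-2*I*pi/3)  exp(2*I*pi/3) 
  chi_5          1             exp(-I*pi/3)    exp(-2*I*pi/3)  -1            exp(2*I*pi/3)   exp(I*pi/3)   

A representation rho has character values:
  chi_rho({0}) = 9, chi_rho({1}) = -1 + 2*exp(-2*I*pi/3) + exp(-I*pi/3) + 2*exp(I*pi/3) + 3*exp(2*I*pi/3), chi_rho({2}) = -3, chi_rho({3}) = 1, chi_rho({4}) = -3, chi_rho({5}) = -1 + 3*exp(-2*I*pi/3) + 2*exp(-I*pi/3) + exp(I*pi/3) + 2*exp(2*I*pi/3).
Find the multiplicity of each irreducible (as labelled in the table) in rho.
Multiplicities: chi_0: 0, chi_1: 2, chi_2: 3, chi_3: 1, chi_4: 2, chi_5: 1.

Details: Use <chi_rho, chi> = (1/|G|) sum_C |C| * chi_rho(C) * conj(chi(C)) with |G| = 6 for each irreducible chi in the table:
  <chi_rho, chi_0> = (1/6)[1*(9)*conj(1) + 1*(-1 + 2*exp(-2*I*pi/3) + exp(-I*pi/3) + 2*exp(I*pi/3) + 3*exp(2*I*pi/3))*conj(1) + 1*(-3)*conj(1) + 1*(1)*conj(1) + 1*(-3)*conj(1) + 1*(-1 + 3*exp(-2*I*pi/3) + 2*exp(-I*pi/3) + exp(I*pi/3) + 2*exp(2*I*pi/3))*conj(1)]
      = (1/6)[(9) + (-1 + 2*exp(-2*I*pi/3) + exp(-I*pi/3) + 2*exp(I*pi/3) + 3*exp(2*I*pi/3)) + (-3) + (1) + (-3) + (-1 + 3*exp(-2*I*pi/3) + 2*exp(-I*pi/3) + exp(I*pi/3) + 2*exp(2*I*pi/3))] = 0/6 = 0
  <chi_rho, chi_1> = (1/6)[1*(9)*conj(1) + 1*(-1 + 2*exp(-2*I*pi/3) + exp(-I*pi/3) + 2*exp(I*pi/3) + 3*exp(2*I*pi/3))*conj(exp(I*pi/3)) + 1*(-3)*conj(exp(2*I*pi/3)) + 1*(1)*conj(-1) + 1*(-3)*conj(exp(-2*I*pi/3)) + 1*(-1 + 3*exp(-2*I*pi/3) + 2*exp(-I*pi/3) + exp(I*pi/3) + 2*exp(2*I*pi/3))*conj(exp(-I*pi/3))]
      = (1/6)[(9) + (exp(-2*I*pi/3) - exp(-I*pi/3) + 3*exp(I*pi/3)) + (4 + exp(-2*I*pi/3) + 4*exp(2*I*pi/3)) + (-1) + (4 + 4*exp(-2*I*pi/3) + exp(2*I*pi/3)) + (3*exp(-I*pi/3) - exp(I*pi/3) + exp(2*I*pi/3))] = 12/6 = 2
  <chi_rho, chi_2> = (1/6)[1*(9)*conj(1) + 1*(-1 + 2*exp(-2*I*pi/3) + exp(-I*pi/3) + 2*exp(I*pi/3) + 3*exp(2*I*pi/3))*conj(exp(2*I*pi/3)) + 1*(-3)*conj(exp(-2*I*pi/3)) + 1*(1)*conj(1) + 1*(-3)*conj(exp(2*I*pi/3)) + 1*(-1 + 3*exp(-2*I*pi/3) + 2*exp(-I*pi/3) + exp(I*pi/3) + 2*exp(2*I*pi/3))*conj(exp(-2*I*pi/3))]
      = (1/6)[(9) + (2 + 2*exp(-I*pi/3) - exp(-2*I*pi/3) + 2*exp(2*I*pi/3)) + (4 + 4*exp(-2*I*pi/3) + exp(2*I*pi/3)) + (1) + (4 + exp(-2*I*pi/3) + 4*exp(2*I*pi/3)) + (2 + 2*exp(-2*I*pi/3) - exp(2*I*pi/3) + 2*exp(I*pi/3))] = 18/6 = 3
  <chi_rho, chi_3> = (1/6)[1*(9)*conj(1) + 1*(-1 + 2*exp(-2*I*pi/3) + exp(-I*pi/3) + 2*exp(I*pi/3) + 3*exp(2*I*pi/3))*conj(-1) + 1*(-3)*conj(1) + 1*(1)*conj(-1) + 1*(-3)*conj(1) + 1*(-1 + 3*exp(-2*I*pi/3) + 2*exp(-I*pi/3) + exp(I*pi/3) + 2*exp(2*I*pi/3))*conj(-1)]
      = (1/6)[(9) + (1 - 3*exp(2*I*pi/3) - 2*exp(I*pi/3) - exp(-I*pi/3) - 2*exp(-2*I*pi/3)) + (-3) + (-1) + (-3) + (1 - 2*exp(2*I*pi/3) - exp(I*pi/3) - 2*exp(-I*pi/3) - 3*exp(-2*I*pi/3))] = 6/6 = 1
  <chi_rho, chi_4> = (1/6)[1*(9)*conj(1) + 1*(-1 + 2*exp(-2*I*pi/3) + exp(-I*pi/3) + 2*exp(I*pi/3) + 3*exp(2*I*pi/3))*conj(exp(-2*I*pi/3)) + 1*(-3)*conj(exp(2*I*pi/3)) + 1*(1)*conj(1) + 1*(-3)*conj(exp(-2*I*pi/3)) + 1*(-1 + 3*exp(-2*I*pi/3) + 2*exp(-I*pi/3) + exp(I*pi/3) + 2*exp(2*I*pi/3))*conj(exp(2*I*pi/3))]
      = (1/6)[(9) + (3*exp(-2*I*pi/3) - exp(2*I*pi/3) + exp(I*pi/3)) + (4 + exp(-2*I*pi/3) + 4*exp(2*I*pi/3)) + (1) + (4 + 4*exp(-2*I*pi/3) + exp(2*I*pi/3)) + (exp(-I*pi/3) - exp(-2*I*pi/3) + 3*exp(2*I*pi/3))] = 12/6 = 2
  <chi_rho, chi_5> = (1/6)[1*(9)*conj(1) + 1*(-1 + 2*exp(-2*I*pi/3) + exp(-I*pi/3) + 2*exp(I*pi/3) + 3*exp(2*I*pi/3))*conj(exp(-I*pi/3)) + 1*(-3)*conj(exp(-2*I*pi/3)) + 1*(1)*conj(-1) + 1*(-3)*conj(exp(2*I*pi/3)) + 1*(-1 + 3*exp(-2*I*pi/3) + 2*exp(-I*pi/3) + exp(I*pi/3) + 2*exp(2*I*pi/3))*conj(exp(I*pi/3))]
      = (1/6)[(9) + (-2 + 2*exp(-I*pi/3) - exp(I*pi/3) + 2*exp(2*I*pi/3)) + (4 + 4*exp(-2*I*pi/3) + exp(2*I*pi/3)) + (-1) + (4 + exp(-2*I*pi/3) + 4*exp(2*I*pi/3)) + (-2 + 2*exp(-2*I*pi/3) - exp(-I*pi/3) + 2*exp(I*pi/3))] = 6/6 = 1
(Exp terms are combined using exp(i*s)*conj(exp(i*t)) = exp(i*(s-t)), and sums of them are collapsed using the identity that for every m > 1 the m distinct m-th roots of unity sum to 0, e.g. 1 + exp(2*I*pi/3) + exp(-2*I*pi/3) = 0.)
Dimension check: dim(rho) = sum (mult * dim) = 0*1 + 2*1 + 3*1 + 1*1 + 2*1 + 1*1 = 9 = chi_rho(e) = 9.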